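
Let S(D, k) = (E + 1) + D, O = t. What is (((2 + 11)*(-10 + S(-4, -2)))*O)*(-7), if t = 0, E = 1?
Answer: 0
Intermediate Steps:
O = 0
S(D, k) = 2 + D (S(D, k) = (1 + 1) + D = 2 + D)
(((2 + 11)*(-10 + S(-4, -2)))*O)*(-7) = (((2 + 11)*(-10 + (2 - 4)))*0)*(-7) = ((13*(-10 - 2))*0)*(-7) = ((13*(-12))*0)*(-7) = -156*0*(-7) = 0*(-7) = 0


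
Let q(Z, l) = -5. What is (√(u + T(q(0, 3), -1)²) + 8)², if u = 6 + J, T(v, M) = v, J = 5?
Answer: 196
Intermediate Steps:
u = 11 (u = 6 + 5 = 11)
(√(u + T(q(0, 3), -1)²) + 8)² = (√(11 + (-5)²) + 8)² = (√(11 + 25) + 8)² = (√36 + 8)² = (6 + 8)² = 14² = 196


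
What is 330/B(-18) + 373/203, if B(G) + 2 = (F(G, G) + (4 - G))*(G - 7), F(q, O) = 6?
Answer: 32476/23751 ≈ 1.3674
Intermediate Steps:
B(G) = -2 + (-7 + G)*(10 - G) (B(G) = -2 + (6 + (4 - G))*(G - 7) = -2 + (10 - G)*(-7 + G) = -2 + (-7 + G)*(10 - G))
330/B(-18) + 373/203 = 330/(-72 - 1*(-18)² + 17*(-18)) + 373/203 = 330/(-72 - 1*324 - 306) + 373*(1/203) = 330/(-72 - 324 - 306) + 373/203 = 330/(-702) + 373/203 = 330*(-1/702) + 373/203 = -55/117 + 373/203 = 32476/23751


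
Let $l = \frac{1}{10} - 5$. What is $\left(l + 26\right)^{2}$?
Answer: $\frac{44521}{100} \approx 445.21$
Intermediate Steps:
$l = - \frac{49}{10}$ ($l = \frac{1}{10} - 5 = - \frac{49}{10} \approx -4.9$)
$\left(l + 26\right)^{2} = \left(- \frac{49}{10} + 26\right)^{2} = \left(\frac{211}{10}\right)^{2} = \frac{44521}{100}$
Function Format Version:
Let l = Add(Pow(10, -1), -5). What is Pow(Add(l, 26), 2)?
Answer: Rational(44521, 100) ≈ 445.21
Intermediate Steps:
l = Rational(-49, 10) (l = Add(Rational(1, 10), -5) = Rational(-49, 10) ≈ -4.9000)
Pow(Add(l, 26), 2) = Pow(Add(Rational(-49, 10), 26), 2) = Pow(Rational(211, 10), 2) = Rational(44521, 100)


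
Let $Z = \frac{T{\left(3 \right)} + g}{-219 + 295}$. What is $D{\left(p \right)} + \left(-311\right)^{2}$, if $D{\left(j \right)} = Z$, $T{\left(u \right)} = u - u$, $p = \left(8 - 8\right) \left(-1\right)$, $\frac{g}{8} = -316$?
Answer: $\frac{1837067}{19} \approx 96688.0$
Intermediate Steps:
$g = -2528$ ($g = 8 \left(-316\right) = -2528$)
$p = 0$ ($p = 0 \left(-1\right) = 0$)
$T{\left(u \right)} = 0$
$Z = - \frac{632}{19}$ ($Z = \frac{0 - 2528}{-219 + 295} = - \frac{2528}{76} = \left(-2528\right) \frac{1}{76} = - \frac{632}{19} \approx -33.263$)
$D{\left(j \right)} = - \frac{632}{19}$
$D{\left(p \right)} + \left(-311\right)^{2} = - \frac{632}{19} + \left(-311\right)^{2} = - \frac{632}{19} + 96721 = \frac{1837067}{19}$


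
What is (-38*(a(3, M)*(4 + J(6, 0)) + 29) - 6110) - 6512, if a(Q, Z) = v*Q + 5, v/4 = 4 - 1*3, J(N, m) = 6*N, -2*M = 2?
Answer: -39564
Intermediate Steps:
M = -1 (M = -½*2 = -1)
v = 4 (v = 4*(4 - 1*3) = 4*(4 - 3) = 4*1 = 4)
a(Q, Z) = 5 + 4*Q (a(Q, Z) = 4*Q + 5 = 5 + 4*Q)
(-38*(a(3, M)*(4 + J(6, 0)) + 29) - 6110) - 6512 = (-38*((5 + 4*3)*(4 + 6*6) + 29) - 6110) - 6512 = (-38*((5 + 12)*(4 + 36) + 29) - 6110) - 6512 = (-38*(17*40 + 29) - 6110) - 6512 = (-38*(680 + 29) - 6110) - 6512 = (-38*709 - 6110) - 6512 = (-26942 - 6110) - 6512 = -33052 - 6512 = -39564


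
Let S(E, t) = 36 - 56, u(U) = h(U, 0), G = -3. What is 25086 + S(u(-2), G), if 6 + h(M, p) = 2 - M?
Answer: 25066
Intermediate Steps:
h(M, p) = -4 - M (h(M, p) = -6 + (2 - M) = -4 - M)
u(U) = -4 - U
S(E, t) = -20
25086 + S(u(-2), G) = 25086 - 20 = 25066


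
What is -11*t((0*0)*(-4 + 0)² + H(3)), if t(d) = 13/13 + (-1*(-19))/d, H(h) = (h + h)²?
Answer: -605/36 ≈ -16.806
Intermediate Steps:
H(h) = 4*h² (H(h) = (2*h)² = 4*h²)
t(d) = 1 + 19/d (t(d) = 13*(1/13) + 19/d = 1 + 19/d)
-11*t((0*0)*(-4 + 0)² + H(3)) = -11*(19 + ((0*0)*(-4 + 0)² + 4*3²))/((0*0)*(-4 + 0)² + 4*3²) = -11*(19 + (0*(-4)² + 4*9))/(0*(-4)² + 4*9) = -11*(19 + (0*16 + 36))/(0*16 + 36) = -11*(19 + (0 + 36))/(0 + 36) = -11*(19 + 36)/36 = -11*55/36 = -605/36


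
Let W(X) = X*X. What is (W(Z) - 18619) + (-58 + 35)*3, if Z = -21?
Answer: -18247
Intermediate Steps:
W(X) = X²
(W(Z) - 18619) + (-58 + 35)*3 = ((-21)² - 18619) + (-58 + 35)*3 = (441 - 18619) - 23*3 = -18178 - 69 = -18247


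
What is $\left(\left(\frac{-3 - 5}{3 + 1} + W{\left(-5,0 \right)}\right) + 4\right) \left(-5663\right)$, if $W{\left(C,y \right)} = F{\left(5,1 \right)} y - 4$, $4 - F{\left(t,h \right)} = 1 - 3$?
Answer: $11326$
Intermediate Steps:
$F{\left(t,h \right)} = 6$ ($F{\left(t,h \right)} = 4 - \left(1 - 3\right) = 4 - -2 = 4 + 2 = 6$)
$W{\left(C,y \right)} = -4 + 6 y$ ($W{\left(C,y \right)} = 6 y - 4 = -4 + 6 y$)
$\left(\left(\frac{-3 - 5}{3 + 1} + W{\left(-5,0 \right)}\right) + 4\right) \left(-5663\right) = \left(\left(\frac{-3 - 5}{3 + 1} + \left(-4 + 6 \cdot 0\right)\right) + 4\right) \left(-5663\right) = \left(\left(- \frac{8}{4} + \left(-4 + 0\right)\right) + 4\right) \left(-5663\right) = \left(\left(\left(-8\right) \frac{1}{4} - 4\right) + 4\right) \left(-5663\right) = \left(\left(-2 - 4\right) + 4\right) \left(-5663\right) = \left(-6 + 4\right) \left(-5663\right) = \left(-2\right) \left(-5663\right) = 11326$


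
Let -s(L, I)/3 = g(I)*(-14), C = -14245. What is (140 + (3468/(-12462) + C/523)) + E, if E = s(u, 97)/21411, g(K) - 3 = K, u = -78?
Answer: 873582109397/7752716127 ≈ 112.68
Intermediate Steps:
g(K) = 3 + K
s(L, I) = 126 + 42*I (s(L, I) = -3*(3 + I)*(-14) = -3*(-42 - 14*I) = 126 + 42*I)
E = 1400/7137 (E = (126 + 42*97)/21411 = (126 + 4074)*(1/21411) = 4200*(1/21411) = 1400/7137 ≈ 0.19616)
(140 + (3468/(-12462) + C/523)) + E = (140 + (3468/(-12462) - 14245/523)) + 1400/7137 = (140 + (3468*(-1/12462) - 14245*1/523)) + 1400/7137 = (140 + (-578/2077 - 14245/523)) + 1400/7137 = (140 - 29889159/1086271) + 1400/7137 = 122188781/1086271 + 1400/7137 = 873582109397/7752716127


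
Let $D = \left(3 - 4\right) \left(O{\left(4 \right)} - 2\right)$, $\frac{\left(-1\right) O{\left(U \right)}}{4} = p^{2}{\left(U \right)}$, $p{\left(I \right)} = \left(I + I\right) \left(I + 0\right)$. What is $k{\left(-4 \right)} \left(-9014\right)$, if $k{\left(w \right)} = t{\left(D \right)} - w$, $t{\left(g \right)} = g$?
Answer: $-36975428$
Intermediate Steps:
$p{\left(I \right)} = 2 I^{2}$ ($p{\left(I \right)} = 2 I I = 2 I^{2}$)
$O{\left(U \right)} = - 16 U^{4}$ ($O{\left(U \right)} = - 4 \left(2 U^{2}\right)^{2} = - 4 \cdot 4 U^{4} = - 16 U^{4}$)
$D = 4098$ ($D = \left(3 - 4\right) \left(- 16 \cdot 4^{4} - 2\right) = - (\left(-16\right) 256 - 2) = - (-4096 - 2) = \left(-1\right) \left(-4098\right) = 4098$)
$k{\left(w \right)} = 4098 - w$
$k{\left(-4 \right)} \left(-9014\right) = \left(4098 - -4\right) \left(-9014\right) = \left(4098 + 4\right) \left(-9014\right) = 4102 \left(-9014\right) = -36975428$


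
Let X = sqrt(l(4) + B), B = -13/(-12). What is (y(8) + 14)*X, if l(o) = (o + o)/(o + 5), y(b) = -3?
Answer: 11*sqrt(71)/6 ≈ 15.448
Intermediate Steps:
l(o) = 2*o/(5 + o) (l(o) = (2*o)/(5 + o) = 2*o/(5 + o))
B = 13/12 (B = -13*(-1/12) = 13/12 ≈ 1.0833)
X = sqrt(71)/6 (X = sqrt(2*4/(5 + 4) + 13/12) = sqrt(2*4/9 + 13/12) = sqrt(2*4*(1/9) + 13/12) = sqrt(8/9 + 13/12) = sqrt(71/36) = sqrt(71)/6 ≈ 1.4044)
(y(8) + 14)*X = (-3 + 14)*(sqrt(71)/6) = 11*(sqrt(71)/6) = 11*sqrt(71)/6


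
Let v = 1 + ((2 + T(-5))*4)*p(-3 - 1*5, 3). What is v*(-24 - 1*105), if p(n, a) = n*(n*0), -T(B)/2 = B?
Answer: -129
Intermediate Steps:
T(B) = -2*B
p(n, a) = 0 (p(n, a) = n*0 = 0)
v = 1 (v = 1 + ((2 - 2*(-5))*4)*0 = 1 + ((2 + 10)*4)*0 = 1 + (12*4)*0 = 1 + 48*0 = 1 + 0 = 1)
v*(-24 - 1*105) = 1*(-24 - 1*105) = 1*(-24 - 105) = 1*(-129) = -129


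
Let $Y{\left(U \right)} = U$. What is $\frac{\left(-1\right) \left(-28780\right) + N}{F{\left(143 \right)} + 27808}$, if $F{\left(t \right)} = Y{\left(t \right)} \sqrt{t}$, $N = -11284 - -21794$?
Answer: $\frac{99325120}{70032787} - \frac{510770 \sqrt{143}}{70032787} \approx 1.3311$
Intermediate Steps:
$N = 10510$ ($N = -11284 + 21794 = 10510$)
$F{\left(t \right)} = t^{\frac{3}{2}}$ ($F{\left(t \right)} = t \sqrt{t} = t^{\frac{3}{2}}$)
$\frac{\left(-1\right) \left(-28780\right) + N}{F{\left(143 \right)} + 27808} = \frac{\left(-1\right) \left(-28780\right) + 10510}{143^{\frac{3}{2}} + 27808} = \frac{28780 + 10510}{143 \sqrt{143} + 27808} = \frac{39290}{27808 + 143 \sqrt{143}}$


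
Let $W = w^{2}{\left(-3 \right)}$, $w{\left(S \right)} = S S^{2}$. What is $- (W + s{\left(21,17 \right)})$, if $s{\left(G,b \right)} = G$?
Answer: $-750$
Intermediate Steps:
$w{\left(S \right)} = S^{3}$
$W = 729$ ($W = \left(\left(-3\right)^{3}\right)^{2} = \left(-27\right)^{2} = 729$)
$- (W + s{\left(21,17 \right)}) = - (729 + 21) = \left(-1\right) 750 = -750$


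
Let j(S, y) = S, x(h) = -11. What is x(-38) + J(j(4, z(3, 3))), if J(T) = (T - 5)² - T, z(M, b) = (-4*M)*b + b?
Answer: -14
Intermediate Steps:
z(M, b) = b - 4*M*b (z(M, b) = -4*M*b + b = b - 4*M*b)
J(T) = (-5 + T)² - T
x(-38) + J(j(4, z(3, 3))) = -11 + ((-5 + 4)² - 1*4) = -11 + ((-1)² - 4) = -11 + (1 - 4) = -11 - 3 = -14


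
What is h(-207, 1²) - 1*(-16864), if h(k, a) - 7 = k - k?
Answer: 16871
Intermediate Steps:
h(k, a) = 7 (h(k, a) = 7 + (k - k) = 7 + 0 = 7)
h(-207, 1²) - 1*(-16864) = 7 - 1*(-16864) = 7 + 16864 = 16871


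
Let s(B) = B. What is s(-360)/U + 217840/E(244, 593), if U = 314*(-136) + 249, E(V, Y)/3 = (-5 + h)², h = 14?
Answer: 1849696936/2063313 ≈ 896.47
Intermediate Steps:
E(V, Y) = 243 (E(V, Y) = 3*(-5 + 14)² = 3*9² = 3*81 = 243)
U = -42455 (U = -42704 + 249 = -42455)
s(-360)/U + 217840/E(244, 593) = -360/(-42455) + 217840/243 = -360*(-1/42455) + 217840*(1/243) = 72/8491 + 217840/243 = 1849696936/2063313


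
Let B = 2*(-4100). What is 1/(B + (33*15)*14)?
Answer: -1/1270 ≈ -0.00078740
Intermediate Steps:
B = -8200
1/(B + (33*15)*14) = 1/(-8200 + (33*15)*14) = 1/(-8200 + 495*14) = 1/(-8200 + 6930) = 1/(-1270) = -1/1270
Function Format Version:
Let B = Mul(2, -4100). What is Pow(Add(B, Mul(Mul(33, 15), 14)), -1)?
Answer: Rational(-1, 1270) ≈ -0.00078740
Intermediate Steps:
B = -8200
Pow(Add(B, Mul(Mul(33, 15), 14)), -1) = Pow(Add(-8200, Mul(Mul(33, 15), 14)), -1) = Pow(Add(-8200, Mul(495, 14)), -1) = Pow(Add(-8200, 6930), -1) = Pow(-1270, -1) = Rational(-1, 1270)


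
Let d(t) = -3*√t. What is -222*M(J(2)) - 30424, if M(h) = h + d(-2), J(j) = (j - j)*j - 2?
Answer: -29980 + 666*I*√2 ≈ -29980.0 + 941.87*I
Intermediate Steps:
J(j) = -2 (J(j) = 0*j - 2 = 0 - 2 = -2)
M(h) = h - 3*I*√2
-222*M(J(2)) - 30424 = -222*(-2 - 3*I*√2) - 30424 = (444 + 666*I*√2) - 30424 = -29980 + 666*I*√2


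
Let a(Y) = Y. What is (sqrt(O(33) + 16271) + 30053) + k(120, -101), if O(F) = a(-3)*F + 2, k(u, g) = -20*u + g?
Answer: 27552 + sqrt(16174) ≈ 27679.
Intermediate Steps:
k(u, g) = g - 20*u
O(F) = 2 - 3*F (O(F) = -3*F + 2 = 2 - 3*F)
(sqrt(O(33) + 16271) + 30053) + k(120, -101) = (sqrt((2 - 3*33) + 16271) + 30053) + (-101 - 20*120) = (sqrt((2 - 99) + 16271) + 30053) + (-101 - 2400) = (sqrt(-97 + 16271) + 30053) - 2501 = (sqrt(16174) + 30053) - 2501 = (30053 + sqrt(16174)) - 2501 = 27552 + sqrt(16174)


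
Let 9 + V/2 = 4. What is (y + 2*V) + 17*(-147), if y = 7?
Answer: -2512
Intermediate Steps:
V = -10 (V = -18 + 2*4 = -18 + 8 = -10)
(y + 2*V) + 17*(-147) = (7 + 2*(-10)) + 17*(-147) = (7 - 20) - 2499 = -13 - 2499 = -2512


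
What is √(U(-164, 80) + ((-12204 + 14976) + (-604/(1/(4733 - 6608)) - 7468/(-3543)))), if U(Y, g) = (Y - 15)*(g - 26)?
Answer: √14129588610618/3543 ≈ 1060.9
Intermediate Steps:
U(Y, g) = (-26 + g)*(-15 + Y) (U(Y, g) = (-15 + Y)*(-26 + g) = (-26 + g)*(-15 + Y))
√(U(-164, 80) + ((-12204 + 14976) + (-604/(1/(4733 - 6608)) - 7468/(-3543)))) = √((390 - 26*(-164) - 15*80 - 164*80) + ((-12204 + 14976) + (-604/(1/(4733 - 6608)) - 7468/(-3543)))) = √((390 + 4264 - 1200 - 13120) + (2772 + (-604/(1/(-1875)) - 7468*(-1/3543)))) = √(-9666 + (2772 + (-604/(-1/1875) + 7468/3543))) = √(-9666 + (2772 + (-604*(-1875) + 7468/3543))) = √(-9666 + (2772 + (1132500 + 7468/3543))) = √(-9666 + (2772 + 4012454968/3543)) = √(-9666 + 4022276164/3543) = √(3988029526/3543) = √14129588610618/3543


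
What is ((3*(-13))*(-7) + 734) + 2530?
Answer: 3537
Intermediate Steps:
((3*(-13))*(-7) + 734) + 2530 = (-39*(-7) + 734) + 2530 = (273 + 734) + 2530 = 1007 + 2530 = 3537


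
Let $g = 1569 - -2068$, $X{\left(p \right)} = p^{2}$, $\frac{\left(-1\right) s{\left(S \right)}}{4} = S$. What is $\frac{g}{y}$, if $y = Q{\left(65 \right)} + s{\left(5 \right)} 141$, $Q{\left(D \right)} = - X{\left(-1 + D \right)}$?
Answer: $- \frac{3637}{6916} \approx -0.52588$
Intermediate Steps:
$s{\left(S \right)} = - 4 S$
$Q{\left(D \right)} = - \left(-1 + D\right)^{2}$
$g = 3637$ ($g = 1569 + 2068 = 3637$)
$y = -6916$ ($y = - \left(-1 + 65\right)^{2} + \left(-4\right) 5 \cdot 141 = - 64^{2} - 2820 = \left(-1\right) 4096 - 2820 = -4096 - 2820 = -6916$)
$\frac{g}{y} = \frac{3637}{-6916} = 3637 \left(- \frac{1}{6916}\right) = - \frac{3637}{6916}$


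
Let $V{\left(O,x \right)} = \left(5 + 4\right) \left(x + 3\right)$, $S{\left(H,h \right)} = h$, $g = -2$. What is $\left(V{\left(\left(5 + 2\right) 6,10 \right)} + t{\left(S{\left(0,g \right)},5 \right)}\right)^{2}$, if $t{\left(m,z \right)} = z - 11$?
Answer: $12321$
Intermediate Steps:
$t{\left(m,z \right)} = -11 + z$
$V{\left(O,x \right)} = 27 + 9 x$ ($V{\left(O,x \right)} = 9 \left(3 + x\right) = 27 + 9 x$)
$\left(V{\left(\left(5 + 2\right) 6,10 \right)} + t{\left(S{\left(0,g \right)},5 \right)}\right)^{2} = \left(\left(27 + 9 \cdot 10\right) + \left(-11 + 5\right)\right)^{2} = \left(\left(27 + 90\right) - 6\right)^{2} = \left(117 - 6\right)^{2} = 111^{2} = 12321$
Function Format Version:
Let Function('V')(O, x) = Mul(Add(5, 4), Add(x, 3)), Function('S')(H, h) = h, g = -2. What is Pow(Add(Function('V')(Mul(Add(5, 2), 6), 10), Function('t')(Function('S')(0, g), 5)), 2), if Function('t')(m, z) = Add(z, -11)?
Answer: 12321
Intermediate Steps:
Function('t')(m, z) = Add(-11, z)
Function('V')(O, x) = Add(27, Mul(9, x)) (Function('V')(O, x) = Mul(9, Add(3, x)) = Add(27, Mul(9, x)))
Pow(Add(Function('V')(Mul(Add(5, 2), 6), 10), Function('t')(Function('S')(0, g), 5)), 2) = Pow(Add(Add(27, Mul(9, 10)), Add(-11, 5)), 2) = Pow(Add(Add(27, 90), -6), 2) = Pow(Add(117, -6), 2) = Pow(111, 2) = 12321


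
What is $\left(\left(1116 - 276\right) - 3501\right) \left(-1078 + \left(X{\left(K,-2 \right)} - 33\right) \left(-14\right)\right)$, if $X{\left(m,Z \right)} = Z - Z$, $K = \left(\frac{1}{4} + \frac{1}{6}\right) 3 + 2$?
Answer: $1639176$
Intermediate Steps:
$K = \frac{13}{4}$ ($K = \left(\frac{1}{4} + \frac{1}{6}\right) 3 + 2 = \frac{5}{12} \cdot 3 + 2 = \frac{5}{4} + 2 = \frac{13}{4} \approx 3.25$)
$X{\left(m,Z \right)} = 0$
$\left(\left(1116 - 276\right) - 3501\right) \left(-1078 + \left(X{\left(K,-2 \right)} - 33\right) \left(-14\right)\right) = \left(\left(1116 - 276\right) - 3501\right) \left(-1078 + \left(0 - 33\right) \left(-14\right)\right) = \left(840 - 3501\right) \left(-1078 - -462\right) = - 2661 \left(-1078 + 462\right) = \left(-2661\right) \left(-616\right) = 1639176$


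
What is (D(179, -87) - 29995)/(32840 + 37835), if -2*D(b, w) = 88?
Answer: -30039/70675 ≈ -0.42503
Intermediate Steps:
D(b, w) = -44 (D(b, w) = -½*88 = -44)
(D(179, -87) - 29995)/(32840 + 37835) = (-44 - 29995)/(32840 + 37835) = -30039/70675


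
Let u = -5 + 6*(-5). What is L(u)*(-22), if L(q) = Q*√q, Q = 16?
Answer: -352*I*√35 ≈ -2082.5*I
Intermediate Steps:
u = -35 (u = -5 - 30 = -35)
L(q) = 16*√q
L(u)*(-22) = (16*√(-35))*(-22) = (16*(I*√35))*(-22) = (16*I*√35)*(-22) = -352*I*√35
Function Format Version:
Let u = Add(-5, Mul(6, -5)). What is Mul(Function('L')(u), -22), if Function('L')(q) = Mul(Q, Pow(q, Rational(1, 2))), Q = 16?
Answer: Mul(-352, I, Pow(35, Rational(1, 2))) ≈ Mul(-2082.5, I)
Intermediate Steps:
u = -35 (u = Add(-5, -30) = -35)
Function('L')(q) = Mul(16, Pow(q, Rational(1, 2)))
Mul(Function('L')(u), -22) = Mul(Mul(16, Pow(-35, Rational(1, 2))), -22) = Mul(Mul(16, Mul(I, Pow(35, Rational(1, 2)))), -22) = Mul(Mul(16, I, Pow(35, Rational(1, 2))), -22) = Mul(-352, I, Pow(35, Rational(1, 2)))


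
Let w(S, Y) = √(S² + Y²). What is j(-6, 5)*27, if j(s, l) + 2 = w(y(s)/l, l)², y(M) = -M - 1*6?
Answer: 621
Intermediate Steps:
y(M) = -6 - M (y(M) = -M - 6 = -6 - M)
j(s, l) = -2 + l² + (-6 - s)²/l² (j(s, l) = -2 + (√(((-6 - s)/l)² + l²))² = -2 + (√((-6 - s)²/l² + l²))² = -2 + (√(l² + (-6 - s)²/l²))² = -2 + (l² + (-6 - s)²/l²) = -2 + l² + (-6 - s)²/l²)
j(-6, 5)*27 = (-2 + 5² + (6 - 6)²/5²)*27 = (-2 + 25 + (1/25)*0²)*27 = (-2 + 25 + (1/25)*0)*27 = (-2 + 25 + 0)*27 = 23*27 = 621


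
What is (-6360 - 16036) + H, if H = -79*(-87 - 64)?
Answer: -10467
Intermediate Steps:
H = 11929 (H = -79*(-151) = 11929)
(-6360 - 16036) + H = (-6360 - 16036) + 11929 = -22396 + 11929 = -10467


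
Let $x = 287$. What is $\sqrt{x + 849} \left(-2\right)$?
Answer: $- 8 \sqrt{71} \approx -67.409$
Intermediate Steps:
$\sqrt{x + 849} \left(-2\right) = \sqrt{287 + 849} \left(-2\right) = \sqrt{1136} \left(-2\right) = 4 \sqrt{71} \left(-2\right) = - 8 \sqrt{71}$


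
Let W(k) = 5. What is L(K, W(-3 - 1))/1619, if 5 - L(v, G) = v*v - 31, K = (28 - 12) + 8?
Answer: -540/1619 ≈ -0.33354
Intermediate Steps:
K = 24 (K = 16 + 8 = 24)
L(v, G) = 36 - v**2 (L(v, G) = 5 - (v*v - 31) = 5 - (v**2 - 31) = 5 - (-31 + v**2) = 5 + (31 - v**2) = 36 - v**2)
L(K, W(-3 - 1))/1619 = (36 - 1*24**2)/1619 = (36 - 1*576)*(1/1619) = (36 - 576)*(1/1619) = -540*1/1619 = -540/1619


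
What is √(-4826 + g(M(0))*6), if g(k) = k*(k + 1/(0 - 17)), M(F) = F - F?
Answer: I*√4826 ≈ 69.469*I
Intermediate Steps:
M(F) = 0
g(k) = k*(-1/17 + k) (g(k) = k*(k + 1/(-17)) = k*(k - 1/17) = k*(-1/17 + k))
√(-4826 + g(M(0))*6) = √(-4826 + (0*(-1/17 + 0))*6) = √(-4826 + (0*(-1/17))*6) = √(-4826 + 0*6) = √(-4826 + 0) = √(-4826) = I*√4826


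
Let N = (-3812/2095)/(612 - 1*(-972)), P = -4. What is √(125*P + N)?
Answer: I*√9559318411885/138270 ≈ 22.361*I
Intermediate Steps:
N = -953/829620 (N = (-3812*1/2095)/(612 + 972) = -3812/2095/1584 = -3812/2095*1/1584 = -953/829620 ≈ -0.0011487)
√(125*P + N) = √(125*(-4) - 953/829620) = √(-500 - 953/829620) = √(-414810953/829620) = I*√9559318411885/138270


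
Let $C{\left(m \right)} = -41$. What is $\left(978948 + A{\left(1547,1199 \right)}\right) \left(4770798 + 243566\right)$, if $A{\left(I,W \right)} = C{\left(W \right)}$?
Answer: $4908596020148$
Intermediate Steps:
$A{\left(I,W \right)} = -41$
$\left(978948 + A{\left(1547,1199 \right)}\right) \left(4770798 + 243566\right) = \left(978948 - 41\right) \left(4770798 + 243566\right) = 978907 \cdot 5014364 = 4908596020148$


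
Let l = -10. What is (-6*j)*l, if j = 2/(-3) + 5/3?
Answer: 60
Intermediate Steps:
j = 1 (j = 2*(-⅓) + 5*(⅓) = -⅔ + 5/3 = 1)
(-6*j)*l = -6*1*(-10) = -6*(-10) = 60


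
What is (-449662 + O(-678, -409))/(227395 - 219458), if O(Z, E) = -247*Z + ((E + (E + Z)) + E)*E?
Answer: 496949/7937 ≈ 62.612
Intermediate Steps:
O(Z, E) = -247*Z + E*(Z + 3*E) (O(Z, E) = -247*Z + ((Z + 2*E) + E)*E = -247*Z + (Z + 3*E)*E = -247*Z + E*(Z + 3*E))
(-449662 + O(-678, -409))/(227395 - 219458) = (-449662 + (-247*(-678) + 3*(-409)² - 409*(-678)))/(227395 - 219458) = (-449662 + (167466 + 3*167281 + 277302))/7937 = (-449662 + (167466 + 501843 + 277302))*(1/7937) = (-449662 + 946611)*(1/7937) = 496949*(1/7937) = 496949/7937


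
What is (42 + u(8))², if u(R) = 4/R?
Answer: 7225/4 ≈ 1806.3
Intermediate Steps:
(42 + u(8))² = (42 + 4/8)² = (42 + 4*(⅛))² = (42 + ½)² = (85/2)² = 7225/4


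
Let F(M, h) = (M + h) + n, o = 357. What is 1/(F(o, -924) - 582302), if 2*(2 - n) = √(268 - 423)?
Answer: -2331468/1358935758911 + 2*I*√155/1358935758911 ≈ -1.7157e-6 + 1.8323e-11*I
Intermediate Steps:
n = 2 - I*√155/2 (n = 2 - √(268 - 423)/2 = 2 - I*√155/2 ≈ 2.0 - 6.225*I)
F(M, h) = 2 + M + h - I*√155/2 (F(M, h) = (M + h) + (2 - I*√155/2) = 2 + M + h - I*√155/2)
1/(F(o, -924) - 582302) = 1/((2 + 357 - 924 - I*√155/2) - 582302) = 1/((-565 - I*√155/2) - 582302) = 1/(-582867 - I*√155/2)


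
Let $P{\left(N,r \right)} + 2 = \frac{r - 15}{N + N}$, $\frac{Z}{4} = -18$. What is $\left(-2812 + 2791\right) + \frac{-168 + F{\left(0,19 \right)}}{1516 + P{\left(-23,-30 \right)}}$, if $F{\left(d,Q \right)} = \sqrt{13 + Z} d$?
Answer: $- \frac{1471197}{69689} \approx -21.111$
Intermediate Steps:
$Z = -72$ ($Z = 4 \left(-18\right) = -72$)
$P{\left(N,r \right)} = -2 + \frac{-15 + r}{2 N}$ ($P{\left(N,r \right)} = -2 + \frac{r - 15}{N + N} = -2 + \frac{-15 + r}{2 N}$)
$F{\left(d,Q \right)} = i d \sqrt{59}$ ($F{\left(d,Q \right)} = \sqrt{13 - 72} d = \sqrt{-59} d = i \sqrt{59} d = i d \sqrt{59}$)
$\left(-2812 + 2791\right) + \frac{-168 + F{\left(0,19 \right)}}{1516 + P{\left(-23,-30 \right)}} = \left(-2812 + 2791\right) + \frac{-168 + i 0 \sqrt{59}}{1516 + \frac{-15 - 30 - -92}{2 \left(-23\right)}} = -21 + \frac{-168 + 0}{1516 + \frac{1}{2} \left(- \frac{1}{23}\right) \left(-15 - 30 + 92\right)} = -21 - \frac{168}{1516 + \frac{1}{2} \left(- \frac{1}{23}\right) 47} = -21 - \frac{168}{1516 - \frac{47}{46}} = -21 - \frac{168}{\frac{69689}{46}} = -21 - \frac{7728}{69689} = - \frac{1471197}{69689}$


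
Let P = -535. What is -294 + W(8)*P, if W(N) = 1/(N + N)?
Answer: -5239/16 ≈ -327.44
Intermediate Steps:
W(N) = 1/(2*N)
-294 + W(8)*P = -294 + ((1/2)/8)*(-535) = -294 + ((1/2)*(1/8))*(-535) = -294 + (1/16)*(-535) = -294 - 535/16 = -5239/16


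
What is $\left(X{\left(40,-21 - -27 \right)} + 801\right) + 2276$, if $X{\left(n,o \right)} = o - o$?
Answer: $3077$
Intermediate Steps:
$X{\left(n,o \right)} = 0$
$\left(X{\left(40,-21 - -27 \right)} + 801\right) + 2276 = \left(0 + 801\right) + 2276 = 801 + 2276 = 3077$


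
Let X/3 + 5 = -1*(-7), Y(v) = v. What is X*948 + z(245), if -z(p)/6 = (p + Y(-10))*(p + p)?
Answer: -685212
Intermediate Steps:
X = 6 (X = -15 + 3*(-1*(-7)) = -15 + 3*7 = -15 + 21 = 6)
z(p) = -12*p*(-10 + p) (z(p) = -6*(p - 10)*(p + p) = -6*(-10 + p)*2*p = -12*p*(-10 + p))
X*948 + z(245) = 6*948 + 12*245*(10 - 1*245) = 5688 + 12*245*(10 - 245) = 5688 + 12*245*(-235) = 5688 - 690900 = -685212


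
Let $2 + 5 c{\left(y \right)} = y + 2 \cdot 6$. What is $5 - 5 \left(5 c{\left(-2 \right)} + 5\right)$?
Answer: $-60$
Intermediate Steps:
$c{\left(y \right)} = 2 + \frac{y}{5}$ ($c{\left(y \right)} = - \frac{2}{5} + \frac{y + 2 \cdot 6}{5} = - \frac{2}{5} + \frac{y + 12}{5} = - \frac{2}{5} + \frac{12 + y}{5} = - \frac{2}{5} + \left(\frac{12}{5} + \frac{y}{5}\right) = 2 + \frac{y}{5}$)
$5 - 5 \left(5 c{\left(-2 \right)} + 5\right) = 5 - 5 \left(5 \left(2 + \frac{1}{5} \left(-2\right)\right) + 5\right) = 5 - 5 \left(5 \left(2 - \frac{2}{5}\right) + 5\right) = 5 - 5 \left(5 \cdot \frac{8}{5} + 5\right) = 5 - 5 \left(8 + 5\right) = 5 - 65 = -60$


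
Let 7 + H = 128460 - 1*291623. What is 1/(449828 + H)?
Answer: 1/286658 ≈ 3.4885e-6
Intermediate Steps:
H = -163170 (H = -7 + (128460 - 1*291623) = -7 + (128460 - 291623) = -7 - 163163 = -163170)
1/(449828 + H) = 1/(449828 - 163170) = 1/286658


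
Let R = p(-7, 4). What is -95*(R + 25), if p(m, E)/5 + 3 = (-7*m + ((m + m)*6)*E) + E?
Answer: 133475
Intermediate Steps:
p(m, E) = -15 - 35*m + 5*E + 60*E*m (p(m, E) = -15 + 5*((-7*m + ((m + m)*6)*E) + E) = -15 + 5*((-7*m + ((2*m)*6)*E) + E) = -15 + 5*((-7*m + (12*m)*E) + E) = -15 + 5*((-7*m + 12*E*m) + E) = -15 + 5*(E - 7*m + 12*E*m) = -15 + (-35*m + 5*E + 60*E*m) = -15 - 35*m + 5*E + 60*E*m)
R = -1430 (R = -15 - 35*(-7) + 5*4 + 60*4*(-7) = -15 + 245 + 20 - 1680 = -1430)
-95*(R + 25) = -95*(-1430 + 25) = -95*(-1405) = 133475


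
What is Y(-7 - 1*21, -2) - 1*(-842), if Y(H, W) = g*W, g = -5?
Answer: 852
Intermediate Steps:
Y(H, W) = -5*W
Y(-7 - 1*21, -2) - 1*(-842) = -5*(-2) - 1*(-842) = 10 + 842 = 852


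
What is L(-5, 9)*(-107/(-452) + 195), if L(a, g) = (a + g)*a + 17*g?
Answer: 11736851/452 ≈ 25967.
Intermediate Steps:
L(a, g) = 17*g + a*(a + g) (L(a, g) = a*(a + g) + 17*g = 17*g + a*(a + g))
L(-5, 9)*(-107/(-452) + 195) = ((-5)² + 17*9 - 5*9)*(-107/(-452) + 195) = (25 + 153 - 45)*(-107*(-1/452) + 195) = 133*(107/452 + 195) = 133*(88247/452) = 11736851/452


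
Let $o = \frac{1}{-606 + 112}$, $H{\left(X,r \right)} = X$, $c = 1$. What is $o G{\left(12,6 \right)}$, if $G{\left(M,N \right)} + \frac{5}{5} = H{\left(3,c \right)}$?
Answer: $- \frac{1}{247} \approx -0.0040486$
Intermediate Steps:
$G{\left(M,N \right)} = 2$ ($G{\left(M,N \right)} = -1 + 3 = 2$)
$o = - \frac{1}{494}$ ($o = \frac{1}{-494} = - \frac{1}{494} \approx -0.0020243$)
$o G{\left(12,6 \right)} = \left(- \frac{1}{494}\right) 2 = - \frac{1}{247}$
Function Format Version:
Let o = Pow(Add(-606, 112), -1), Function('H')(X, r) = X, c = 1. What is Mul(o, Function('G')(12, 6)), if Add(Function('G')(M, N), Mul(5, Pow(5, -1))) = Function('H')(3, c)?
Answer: Rational(-1, 247) ≈ -0.0040486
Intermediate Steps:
Function('G')(M, N) = 2 (Function('G')(M, N) = Add(-1, 3) = 2)
o = Rational(-1, 494) (o = Pow(-494, -1) = Rational(-1, 494) ≈ -0.0020243)
Mul(o, Function('G')(12, 6)) = Mul(Rational(-1, 494), 2) = Rational(-1, 247)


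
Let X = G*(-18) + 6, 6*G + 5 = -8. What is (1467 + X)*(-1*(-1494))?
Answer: 2258928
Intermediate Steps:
G = -13/6 (G = -⅚ + (⅙)*(-8) = -⅚ - 4/3 = -13/6 ≈ -2.1667)
X = 45 (X = -13/6*(-18) + 6 = 39 + 6 = 45)
(1467 + X)*(-1*(-1494)) = (1467 + 45)*(-1*(-1494)) = 1512*1494 = 2258928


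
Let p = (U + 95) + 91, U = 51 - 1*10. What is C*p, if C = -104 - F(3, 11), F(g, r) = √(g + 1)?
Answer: -24062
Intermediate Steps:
F(g, r) = √(1 + g)
U = 41 (U = 51 - 10 = 41)
C = -106 (C = -104 - √(1 + 3) = -104 - √4 = -104 - 1*2 = -104 - 2 = -106)
p = 227 (p = (41 + 95) + 91 = 136 + 91 = 227)
C*p = -106*227 = -24062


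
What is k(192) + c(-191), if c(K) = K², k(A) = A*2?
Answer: 36865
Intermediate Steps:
k(A) = 2*A
k(192) + c(-191) = 2*192 + (-191)² = 384 + 36481 = 36865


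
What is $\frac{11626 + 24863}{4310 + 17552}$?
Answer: $\frac{36489}{21862} \approx 1.6691$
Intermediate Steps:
$\frac{11626 + 24863}{4310 + 17552} = \frac{36489}{21862}$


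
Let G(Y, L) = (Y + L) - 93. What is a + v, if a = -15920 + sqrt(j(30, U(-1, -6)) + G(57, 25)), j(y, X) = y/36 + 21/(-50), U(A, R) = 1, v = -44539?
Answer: -60459 + I*sqrt(2382)/15 ≈ -60459.0 + 3.2537*I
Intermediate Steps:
G(Y, L) = -93 + L + Y (G(Y, L) = (L + Y) - 93 = -93 + L + Y)
j(y, X) = -21/50 + y/36 (j(y, X) = y*(1/36) + 21*(-1/50) = y/36 - 21/50 = -21/50 + y/36)
a = -15920 + I*sqrt(2382)/15 (a = -15920 + sqrt((-21/50 + (1/36)*30) + (-93 + 25 + 57)) = -15920 + sqrt((-21/50 + 5/6) - 11) = -15920 + sqrt(31/75 - 11) = -15920 + sqrt(-794/75) = -15920 + I*sqrt(2382)/15 ≈ -15920.0 + 3.2537*I)
a + v = (-15920 + I*sqrt(2382)/15) - 44539 = -60459 + I*sqrt(2382)/15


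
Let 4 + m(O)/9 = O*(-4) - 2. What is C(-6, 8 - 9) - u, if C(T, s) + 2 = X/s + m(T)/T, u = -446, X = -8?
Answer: 425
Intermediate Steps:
m(O) = -54 - 36*O (m(O) = -36 + 9*(O*(-4) - 2) = -36 + 9*(-4*O - 2) = -36 + 9*(-2 - 4*O) = -36 + (-18 - 36*O) = -54 - 36*O)
C(T, s) = -2 - 8/s + (-54 - 36*T)/T (C(T, s) = -2 + (-8/s + (-54 - 36*T)/T) = -2 - 8/s + (-54 - 36*T)/T)
C(-6, 8 - 9) - u = (-38 - 54/(-6) - 8/(8 - 9)) - 1*(-446) = (-38 - 54*(-⅙) - 8/(-1)) + 446 = (-38 + 9 - 8*(-1)) + 446 = (-38 + 9 + 8) + 446 = -21 + 446 = 425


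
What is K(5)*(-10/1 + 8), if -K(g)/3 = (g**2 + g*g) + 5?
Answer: 330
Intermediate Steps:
K(g) = -15 - 6*g**2 (K(g) = -3*((g**2 + g*g) + 5) = -3*((g**2 + g**2) + 5) = -3*(2*g**2 + 5) = -3*(5 + 2*g**2) = -15 - 6*g**2)
K(5)*(-10/1 + 8) = (-15 - 6*5**2)*(-10/1 + 8) = (-15 - 6*25)*(-10*1 + 8) = (-15 - 150)*(-10 + 8) = -165*(-2) = 330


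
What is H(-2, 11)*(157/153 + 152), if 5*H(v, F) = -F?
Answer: -257543/765 ≈ -336.66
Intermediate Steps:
H(v, F) = -F/5 (H(v, F) = (-F)/5 = -F/5)
H(-2, 11)*(157/153 + 152) = (-1/5*11)*(157/153 + 152) = -11*(157*(1/153) + 152)/5 = -11*(157/153 + 152)/5 = -11/5*23413/153 = -257543/765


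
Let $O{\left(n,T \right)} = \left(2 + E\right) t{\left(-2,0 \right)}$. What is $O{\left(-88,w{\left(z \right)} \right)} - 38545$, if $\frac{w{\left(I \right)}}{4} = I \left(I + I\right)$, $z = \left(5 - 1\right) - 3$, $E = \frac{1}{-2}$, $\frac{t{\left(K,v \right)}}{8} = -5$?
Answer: $-38605$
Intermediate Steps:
$t{\left(K,v \right)} = -40$ ($t{\left(K,v \right)} = 8 \left(-5\right) = -40$)
$E = - \frac{1}{2} \approx -0.5$
$z = 1$ ($z = 4 - 3 = 1$)
$w{\left(I \right)} = 8 I^{2}$ ($w{\left(I \right)} = 4 I \left(I + I\right) = 4 I 2 I = 4 \cdot 2 I^{2} = 8 I^{2}$)
$O{\left(n,T \right)} = -60$ ($O{\left(n,T \right)} = \left(2 - \frac{1}{2}\right) \left(-40\right) = \frac{3}{2} \left(-40\right) = -60$)
$O{\left(-88,w{\left(z \right)} \right)} - 38545 = -60 - 38545 = -38605$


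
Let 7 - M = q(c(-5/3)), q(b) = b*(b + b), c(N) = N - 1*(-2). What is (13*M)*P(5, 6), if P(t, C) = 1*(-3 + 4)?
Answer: 793/9 ≈ 88.111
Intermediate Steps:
c(N) = 2 + N (c(N) = N + 2 = 2 + N)
q(b) = 2*b² (q(b) = b*(2*b) = 2*b²)
M = 61/9 (M = 7 - 2*(2 - 5/3)² = 7 - 2*(⅓)² = 7 - 2/9 = 61/9 ≈ 6.7778)
P(t, C) = 1 (P(t, C) = 1*1 = 1)
(13*M)*P(5, 6) = (13*(61/9))*1 = (793/9)*1 = 793/9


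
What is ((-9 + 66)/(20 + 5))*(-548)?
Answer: -31236/25 ≈ -1249.4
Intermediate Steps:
((-9 + 66)/(20 + 5))*(-548) = (57/25)*(-548) = -31236/25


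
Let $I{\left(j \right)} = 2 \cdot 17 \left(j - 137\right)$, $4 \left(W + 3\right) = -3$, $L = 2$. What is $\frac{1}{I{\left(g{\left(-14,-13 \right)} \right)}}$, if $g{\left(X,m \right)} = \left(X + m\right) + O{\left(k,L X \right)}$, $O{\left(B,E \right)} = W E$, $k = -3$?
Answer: $- \frac{1}{2006} \approx -0.0004985$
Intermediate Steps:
$W = - \frac{15}{4}$ ($W = -3 + \frac{1}{4} \left(-3\right) = -3 - \frac{3}{4} = - \frac{15}{4} \approx -3.75$)
$O{\left(B,E \right)} = - \frac{15 E}{4}$
$g{\left(X,m \right)} = m - \frac{13 X}{2}$ ($g{\left(X,m \right)} = \left(X + m\right) - \frac{15 \cdot 2 X}{4} = \left(X + m\right) - \frac{15 X}{2} = m - \frac{13 X}{2}$)
$I{\left(j \right)} = -4658 + 34 j$ ($I{\left(j \right)} = 34 \left(-137 + j\right) = -4658 + 34 j$)
$\frac{1}{I{\left(g{\left(-14,-13 \right)} \right)}} = \frac{1}{-4658 + 34 \left(-13 - -91\right)} = \frac{1}{-4658 + 34 \left(-13 + 91\right)} = \frac{1}{-4658 + 34 \cdot 78} = \frac{1}{-4658 + 2652} = \frac{1}{-2006} = - \frac{1}{2006}$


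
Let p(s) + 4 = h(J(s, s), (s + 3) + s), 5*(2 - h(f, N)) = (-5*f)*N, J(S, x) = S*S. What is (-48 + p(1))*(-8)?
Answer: 360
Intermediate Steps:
J(S, x) = S²
h(f, N) = 2 + N*f (h(f, N) = 2 - (-5*f)*N/5 = 2 - (-1)*N*f = 2 + N*f)
p(s) = -2 + s²*(3 + 2*s) (p(s) = -4 + (2 + ((s + 3) + s)*s²) = -4 + (2 + ((3 + s) + s)*s²) = -4 + (2 + (3 + 2*s)*s²) = -4 + (2 + s²*(3 + 2*s)) = -2 + s²*(3 + 2*s))
(-48 + p(1))*(-8) = (-48 + (-2 + 1²*(3 + 2*1)))*(-8) = (-48 + (-2 + 1*(3 + 2)))*(-8) = (-48 + (-2 + 1*5))*(-8) = (-48 + (-2 + 5))*(-8) = (-48 + 3)*(-8) = -45*(-8) = 360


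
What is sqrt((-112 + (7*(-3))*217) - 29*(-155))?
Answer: I*sqrt(174) ≈ 13.191*I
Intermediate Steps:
sqrt((-112 + (7*(-3))*217) - 29*(-155)) = sqrt((-112 - 21*217) + 4495) = sqrt((-112 - 4557) + 4495) = sqrt(-4669 + 4495) = sqrt(-174) = I*sqrt(174)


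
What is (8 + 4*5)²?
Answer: 784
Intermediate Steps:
(8 + 4*5)² = (8 + 20)² = 28² = 784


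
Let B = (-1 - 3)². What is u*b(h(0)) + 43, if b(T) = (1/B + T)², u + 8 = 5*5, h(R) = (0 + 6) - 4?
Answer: 29521/256 ≈ 115.32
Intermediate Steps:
B = 16 (B = (-4)² = 16)
h(R) = 2 (h(R) = 6 - 4 = 2)
u = 17 (u = -8 + 5*5 = -8 + 25 = 17)
b(T) = (1/16 + T)²
u*b(h(0)) + 43 = 17*((1 + 16*2)²/256) + 43 = 17*((1 + 32)²/256) + 43 = 17*((1/256)*33²) + 43 = 17*((1/256)*1089) + 43 = 17*(1089/256) + 43 = 18513/256 + 43 = 29521/256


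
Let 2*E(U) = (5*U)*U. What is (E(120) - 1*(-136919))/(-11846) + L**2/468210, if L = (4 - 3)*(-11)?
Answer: -20240242906/1386603915 ≈ -14.597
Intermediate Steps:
E(U) = 5*U**2/2 (E(U) = ((5*U)*U)/2 = (5*U**2)/2 = 5*U**2/2)
L = -11 (L = 1*(-11) = -11)
(E(120) - 1*(-136919))/(-11846) + L**2/468210 = ((5/2)*120**2 - 1*(-136919))/(-11846) + (-11)**2/468210 = ((5/2)*14400 + 136919)*(-1/11846) + 121*(1/468210) = (36000 + 136919)*(-1/11846) + 121/468210 = 172919*(-1/11846) + 121/468210 = -172919/11846 + 121/468210 = -20240242906/1386603915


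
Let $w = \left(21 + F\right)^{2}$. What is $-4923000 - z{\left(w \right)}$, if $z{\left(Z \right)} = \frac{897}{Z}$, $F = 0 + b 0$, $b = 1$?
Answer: $- \frac{723681299}{147} \approx -4.923 \cdot 10^{6}$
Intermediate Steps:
$F = 0$ ($F = 0 + 1 \cdot 0 = 0 + 0 = 0$)
$w = 441$ ($w = \left(21 + 0\right)^{2} = 21^{2} = 441$)
$-4923000 - z{\left(w \right)} = -4923000 - \frac{897}{441} = -4923000 - 897 \cdot \frac{1}{441} = -4923000 - \frac{299}{147} = - \frac{723681299}{147}$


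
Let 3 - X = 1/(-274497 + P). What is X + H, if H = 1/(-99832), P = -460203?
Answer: 55009769083/18336642600 ≈ 3.0000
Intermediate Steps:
H = -1/99832 ≈ -1.0017e-5
X = 2204101/734700 (X = 3 - 1/(-274497 - 460203) = 3 - 1/(-734700) = 3 - 1*(-1/734700) = 3 + 1/734700 = 2204101/734700 ≈ 3.0000)
X + H = 2204101/734700 - 1/99832 = 55009769083/18336642600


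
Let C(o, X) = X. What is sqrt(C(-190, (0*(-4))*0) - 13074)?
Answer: I*sqrt(13074) ≈ 114.34*I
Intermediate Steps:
sqrt(C(-190, (0*(-4))*0) - 13074) = sqrt((0*(-4))*0 - 13074) = sqrt(0*0 - 13074) = sqrt(0 - 13074) = sqrt(-13074) = I*sqrt(13074)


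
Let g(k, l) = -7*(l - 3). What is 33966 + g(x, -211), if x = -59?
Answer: 35464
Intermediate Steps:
g(k, l) = 21 - 7*l (g(k, l) = -7*(-3 + l) = 21 - 7*l)
33966 + g(x, -211) = 33966 + (21 - 7*(-211)) = 33966 + (21 + 1477) = 33966 + 1498 = 35464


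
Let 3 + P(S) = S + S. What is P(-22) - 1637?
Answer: -1684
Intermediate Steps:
P(S) = -3 + 2*S (P(S) = -3 + (S + S) = -3 + 2*S)
P(-22) - 1637 = (-3 + 2*(-22)) - 1637 = (-3 - 44) - 1637 = -47 - 1637 = -1684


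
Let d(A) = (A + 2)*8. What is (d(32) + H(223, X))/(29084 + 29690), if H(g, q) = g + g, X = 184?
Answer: 359/29387 ≈ 0.012216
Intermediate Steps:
H(g, q) = 2*g
d(A) = 16 + 8*A (d(A) = (2 + A)*8 = 16 + 8*A)
(d(32) + H(223, X))/(29084 + 29690) = ((16 + 8*32) + 2*223)/(29084 + 29690) = ((16 + 256) + 446)/58774 = (272 + 446)*(1/58774) = 718*(1/58774) = 359/29387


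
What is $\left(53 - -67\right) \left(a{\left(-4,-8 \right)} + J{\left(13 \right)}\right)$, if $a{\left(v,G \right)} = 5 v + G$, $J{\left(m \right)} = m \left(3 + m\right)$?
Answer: $21600$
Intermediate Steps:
$a{\left(v,G \right)} = G + 5 v$
$\left(53 - -67\right) \left(a{\left(-4,-8 \right)} + J{\left(13 \right)}\right) = \left(53 - -67\right) \left(\left(-8 + 5 \left(-4\right)\right) + 13 \left(3 + 13\right)\right) = \left(53 + 67\right) \left(\left(-8 - 20\right) + 13 \cdot 16\right) = 120 \left(-28 + 208\right) = 120 \cdot 180 = 21600$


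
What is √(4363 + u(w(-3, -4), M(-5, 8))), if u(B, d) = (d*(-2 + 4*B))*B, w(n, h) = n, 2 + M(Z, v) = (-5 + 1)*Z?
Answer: √5119 ≈ 71.547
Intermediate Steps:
M(Z, v) = -2 - 4*Z (M(Z, v) = -2 + (-5 + 1)*Z = -2 - 4*Z)
u(B, d) = B*d*(-2 + 4*B)
√(4363 + u(w(-3, -4), M(-5, 8))) = √(4363 + 2*(-3)*(-2 - 4*(-5))*(-1 + 2*(-3))) = √(4363 + 2*(-3)*(-2 + 20)*(-1 - 6)) = √(4363 + 2*(-3)*18*(-7)) = √(4363 + 756) = √5119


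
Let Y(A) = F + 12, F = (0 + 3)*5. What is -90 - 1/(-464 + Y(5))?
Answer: -39329/437 ≈ -89.998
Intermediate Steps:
F = 15 (F = 3*5 = 15)
Y(A) = 27 (Y(A) = 15 + 12 = 27)
-90 - 1/(-464 + Y(5)) = -90 - 1/(-464 + 27) = -90 - 1/(-437) = -90 - 1*(-1/437) = -90 + 1/437 = -39329/437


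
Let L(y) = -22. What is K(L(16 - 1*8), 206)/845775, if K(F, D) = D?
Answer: 206/845775 ≈ 0.00024356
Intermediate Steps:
K(L(16 - 1*8), 206)/845775 = 206/845775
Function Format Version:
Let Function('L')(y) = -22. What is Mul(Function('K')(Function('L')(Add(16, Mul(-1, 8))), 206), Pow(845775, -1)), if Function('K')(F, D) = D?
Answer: Rational(206, 845775) ≈ 0.00024356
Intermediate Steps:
Mul(Function('K')(Function('L')(Add(16, Mul(-1, 8))), 206), Pow(845775, -1)) = Mul(206, Pow(845775, -1)) = Mul(206, Rational(1, 845775)) = Rational(206, 845775)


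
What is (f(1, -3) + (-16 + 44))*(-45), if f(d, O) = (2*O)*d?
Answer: -990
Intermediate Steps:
f(d, O) = 2*O*d
(f(1, -3) + (-16 + 44))*(-45) = (2*(-3)*1 + (-16 + 44))*(-45) = (-6 + 28)*(-45) = 22*(-45) = -990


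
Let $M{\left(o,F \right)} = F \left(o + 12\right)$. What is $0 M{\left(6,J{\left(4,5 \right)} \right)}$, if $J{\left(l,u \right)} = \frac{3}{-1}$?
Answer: $0$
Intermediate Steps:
$J{\left(l,u \right)} = -3$ ($J{\left(l,u \right)} = 3 \left(-1\right) = -3$)
$M{\left(o,F \right)} = F \left(12 + o\right)$
$0 M{\left(6,J{\left(4,5 \right)} \right)} = 0 \left(- 3 \left(12 + 6\right)\right) = 0 \left(\left(-3\right) 18\right) = 0 \left(-54\right) = 0$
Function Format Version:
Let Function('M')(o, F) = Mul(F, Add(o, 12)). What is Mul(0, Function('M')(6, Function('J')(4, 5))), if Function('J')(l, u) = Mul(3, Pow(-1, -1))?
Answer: 0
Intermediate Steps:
Function('J')(l, u) = -3 (Function('J')(l, u) = Mul(3, -1) = -3)
Function('M')(o, F) = Mul(F, Add(12, o))
Mul(0, Function('M')(6, Function('J')(4, 5))) = Mul(0, Mul(-3, Add(12, 6))) = Mul(0, Mul(-3, 18)) = Mul(0, -54) = 0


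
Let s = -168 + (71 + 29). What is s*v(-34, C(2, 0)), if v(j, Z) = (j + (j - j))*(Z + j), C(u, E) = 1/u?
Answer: -77452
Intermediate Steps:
v(j, Z) = j*(Z + j) (v(j, Z) = (j + 0)*(Z + j) = j*(Z + j))
s = -68 (s = -168 + 100 = -68)
s*v(-34, C(2, 0)) = -(-2312)*(1/2 - 34) = -(-2312)*(½ - 34) = -(-2312)*(-67)/2 = -68*1139 = -77452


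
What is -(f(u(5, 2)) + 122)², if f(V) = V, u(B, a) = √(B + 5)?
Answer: -(122 + √10)² ≈ -15666.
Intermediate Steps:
u(B, a) = √(5 + B)
-(f(u(5, 2)) + 122)² = -(√(5 + 5) + 122)² = -(√10 + 122)² = -(122 + √10)²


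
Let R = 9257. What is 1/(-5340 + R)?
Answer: 1/3917 ≈ 0.00025530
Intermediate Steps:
1/(-5340 + R) = 1/(-5340 + 9257) = 1/3917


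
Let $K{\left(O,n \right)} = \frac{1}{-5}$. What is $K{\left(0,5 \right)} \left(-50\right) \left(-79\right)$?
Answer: $-790$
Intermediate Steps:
$K{\left(O,n \right)} = - \frac{1}{5}$
$K{\left(0,5 \right)} \left(-50\right) \left(-79\right) = \left(- \frac{1}{5}\right) \left(-50\right) \left(-79\right) = 10 \left(-79\right) = -790$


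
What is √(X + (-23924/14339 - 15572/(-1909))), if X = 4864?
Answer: 2*√912351382475519714/27373151 ≈ 69.789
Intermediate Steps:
√(X + (-23924/14339 - 15572/(-1909))) = √(4864 + (-23924/14339 - 15572/(-1909))) = √(4864 + (-23924*1/14339 - 15572*(-1/1909))) = √(4864 + (-23924/14339 + 15572/1909)) = √(4864 + 177615992/27373151) = √(133320622456/27373151) = 2*√912351382475519714/27373151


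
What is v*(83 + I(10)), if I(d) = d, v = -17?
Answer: -1581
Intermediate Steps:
v*(83 + I(10)) = -17*(83 + 10) = -17*93 = -1581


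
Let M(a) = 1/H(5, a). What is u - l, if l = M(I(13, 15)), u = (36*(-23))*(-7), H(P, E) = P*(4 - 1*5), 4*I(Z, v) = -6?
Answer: 28981/5 ≈ 5796.2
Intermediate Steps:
I(Z, v) = -3/2 (I(Z, v) = (1/4)*(-6) = -3/2)
H(P, E) = -P (H(P, E) = P*(4 - 5) = P*(-1) = -P)
u = 5796 (u = -828*(-7) = 5796)
M(a) = -1/5 (M(a) = 1/(-1*5) = 1/(-5) = -1/5)
l = -1/5 ≈ -0.20000
u - l = 5796 - 1*(-1/5) = 5796 + 1/5 = 28981/5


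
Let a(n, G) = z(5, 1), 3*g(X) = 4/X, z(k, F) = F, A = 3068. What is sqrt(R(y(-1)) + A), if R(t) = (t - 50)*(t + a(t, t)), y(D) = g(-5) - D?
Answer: sqrt(671086)/15 ≈ 54.613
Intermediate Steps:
g(X) = 4/(3*X) (g(X) = (4/X)/3 = 4/(3*X))
a(n, G) = 1
y(D) = -4/15 - D (y(D) = (4/3)/(-5) - D = (4/3)*(-1/5) - D = -4/15 - D)
R(t) = (1 + t)*(-50 + t) (R(t) = (t - 50)*(t + 1) = (-50 + t)*(1 + t) = (1 + t)*(-50 + t))
sqrt(R(y(-1)) + A) = sqrt((-50 + (-4/15 - 1*(-1))**2 - 49*(-4/15 - 1*(-1))) + 3068) = sqrt((-50 + (-4/15 + 1)**2 - 49*(-4/15 + 1)) + 3068) = sqrt((-50 + (11/15)**2 - 49*11/15) + 3068) = sqrt((-50 + 121/225 - 539/15) + 3068) = sqrt(-19214/225 + 3068) = sqrt(671086/225) = sqrt(671086)/15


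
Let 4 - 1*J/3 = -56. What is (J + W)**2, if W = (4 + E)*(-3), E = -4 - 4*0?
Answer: 32400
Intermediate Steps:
E = -4 (E = -4 + 0 = -4)
J = 180 (J = 12 - 3*(-56) = 12 + 168 = 180)
W = 0 (W = (4 - 4)*(-3) = 0*(-3) = 0)
(J + W)**2 = (180 + 0)**2 = 180**2 = 32400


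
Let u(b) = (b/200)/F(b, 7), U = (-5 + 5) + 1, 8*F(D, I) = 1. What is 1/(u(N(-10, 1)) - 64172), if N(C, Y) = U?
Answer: -25/1604299 ≈ -1.5583e-5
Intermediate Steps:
F(D, I) = 1/8 (F(D, I) = (1/8)*1 = 1/8)
U = 1 (U = 0 + 1 = 1)
N(C, Y) = 1
u(b) = b/25 (u(b) = (b/200)/(1/8) = (b*(1/200))*8 = (b/200)*8 = b/25)
1/(u(N(-10, 1)) - 64172) = 1/((1/25)*1 - 64172) = 1/(1/25 - 64172) = 1/(-1604299/25) = -25/1604299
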